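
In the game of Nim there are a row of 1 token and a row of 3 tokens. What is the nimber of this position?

2

Nim-sum: 1 ^ 3 = 2.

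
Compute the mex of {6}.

0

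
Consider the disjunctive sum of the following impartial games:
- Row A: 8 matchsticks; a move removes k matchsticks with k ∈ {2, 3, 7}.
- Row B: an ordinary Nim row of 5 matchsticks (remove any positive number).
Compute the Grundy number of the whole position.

Build the Grundy sequence for row A with g(k) = mex{g(k−s) : s ∈ {2, 3, 7}, s ≤ k}:
k:     0  1  2  3  4  5  6  7  8
g(k):  0  0  1  1  2  0  0  1  1
So g(8) = 1.
Row B is a plain Nim row of size 5, so its Grundy value is 5.
The value of a disjunctive sum is the nim-sum of the parts.
Combined value = 1 ⊕ 5 = 4.

4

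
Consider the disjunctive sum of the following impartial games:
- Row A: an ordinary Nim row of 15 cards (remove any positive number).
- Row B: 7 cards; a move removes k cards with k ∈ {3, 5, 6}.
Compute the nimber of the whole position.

Row A is a plain Nim row of size 15, so its Grundy value is 15.
For row B, compute g(0), g(1), … with moves {3, 5, 6}:
k:     0  1  2  3  4  5  6  7
g(k):  0  0  0  1  1  1  2  2
So g(7) = 2.
The value of a disjunctive sum is the nim-sum of the parts.
Combined value = 15 XOR 2 = 13.

13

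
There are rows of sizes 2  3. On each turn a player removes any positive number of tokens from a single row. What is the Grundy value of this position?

1

Nim-sum: 2 ⊕ 3 = 1.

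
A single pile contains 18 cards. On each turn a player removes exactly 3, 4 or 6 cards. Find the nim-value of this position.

0

Compute g(0), g(1), … for moves {3, 4, 6}:
k:     0  1  2  3  4  5  6  7  8  9 10 11 12 13 14 15 16 17 18
g(k):  0  0  0  1  1  1  2  2  2  0  0  0  1  1  1  2  2  2  0
So g(18) = 0.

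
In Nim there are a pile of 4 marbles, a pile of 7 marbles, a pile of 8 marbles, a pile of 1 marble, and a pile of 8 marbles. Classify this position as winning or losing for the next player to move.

Bitwise XOR of the heap sizes:
  0100  (4)
  0111  (7)
  1000  (8)
  0001  (1)
  1000  (8)
  ----
  0010  (2)
The nim-sum is 2 ≠ 0, so this is an N-position: the player to move can win.

Winning position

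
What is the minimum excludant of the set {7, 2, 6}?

0

0 is not in the set, so the mex is 0.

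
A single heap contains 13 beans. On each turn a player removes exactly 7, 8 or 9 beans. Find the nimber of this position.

Build the Grundy sequence with g(k) = mex{g(k−s) : s ∈ {7, 8, 9}, s ≤ k}:
g(0) = mex{} = 0
g(1) = mex{} = 0
g(2) = mex{} = 0
g(3) = mex{} = 0
g(4) = mex{} = 0
g(5) = mex{} = 0
g(6) = mex{} = 0
g(7) = mex{0} = 1
g(8) = mex{0} = 1
g(9) = mex{0} = 1
g(10) = mex{0} = 1
g(11) = mex{0} = 1
g(12) = mex{0} = 1
g(13) = mex{0} = 1
So g(13) = 1.

1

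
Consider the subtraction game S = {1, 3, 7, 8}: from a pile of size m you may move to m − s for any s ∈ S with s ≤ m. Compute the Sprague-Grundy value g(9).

Build the Grundy sequence with g(k) = mex{g(k−s) : s ∈ {1, 3, 7, 8}, s ≤ k}:
g(0) = mex{} = 0
g(1) = mex{0} = 1
g(2) = mex{1} = 0
g(3) = mex{0} = 1
g(4) = mex{1} = 0
g(5) = mex{0} = 1
g(6) = mex{1} = 0
g(7) = mex{0} = 1
g(8) = mex{0,1} = 2
g(9) = mex{0,1,2} = 3
So g(9) = 3.

3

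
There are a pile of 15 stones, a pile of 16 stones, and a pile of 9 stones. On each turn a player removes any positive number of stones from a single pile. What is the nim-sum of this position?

22

Compute the nim-sum pairwise:
15 ^ 16 = 31
31 ^ 9 = 22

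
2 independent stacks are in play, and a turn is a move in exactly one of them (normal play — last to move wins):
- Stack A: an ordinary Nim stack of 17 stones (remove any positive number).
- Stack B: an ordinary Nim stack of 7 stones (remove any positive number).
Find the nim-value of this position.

22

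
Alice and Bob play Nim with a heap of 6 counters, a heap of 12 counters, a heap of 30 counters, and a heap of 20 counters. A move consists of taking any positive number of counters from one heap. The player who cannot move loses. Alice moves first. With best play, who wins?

Nim-sum: 6 XOR 12 XOR 30 XOR 20 = 0.
The nim-sum is 0, so this is a P-position: the player to move is in a losing position under optimal play; Alice is about to move from it and so loses — Bob wins.

Bob wins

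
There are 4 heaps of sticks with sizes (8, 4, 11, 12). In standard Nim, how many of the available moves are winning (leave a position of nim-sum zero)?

Compute the nim-sum pairwise:
8 ^ 4 = 12
12 ^ 11 = 7
7 ^ 12 = 11
The overall nim-sum is X = 11. A heap of size p has a winning move iff p XOR X < p (reduce it to p XOR X).
  8: 8 XOR 11 = 3 < 8 — winning move (to 3).
  4: 4 XOR 11 = 15 ≥ 4 — no move.
  11: 11 XOR 11 = 0 < 11 — winning move (to 0).
  12: 12 XOR 11 = 7 < 12 — winning move (to 7).
That gives 3 winning moves.

3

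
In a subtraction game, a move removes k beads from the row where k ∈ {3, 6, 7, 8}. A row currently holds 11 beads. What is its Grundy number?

Compute g(0), g(1), … for moves {3, 6, 7, 8}:
g(0) = mex{} = 0
g(1) = mex{} = 0
g(2) = mex{} = 0
g(3) = mex{0} = 1
g(4) = mex{0} = 1
g(5) = mex{0} = 1
g(6) = mex{0,1} = 2
g(7) = mex{0,1} = 2
g(8) = mex{0,1} = 2
g(9) = mex{0,1,2} = 3
g(10) = mex{0,1,2} = 3
g(11) = mex{1,2} = 0
So g(11) = 0.

0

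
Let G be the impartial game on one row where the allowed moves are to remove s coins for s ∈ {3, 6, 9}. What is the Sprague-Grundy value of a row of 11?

3

Compute g(0), g(1), … for moves {3, 6, 9}:
g(0) = mex{} = 0
g(1) = mex{} = 0
g(2) = mex{} = 0
g(3) = mex{0} = 1
g(4) = mex{0} = 1
g(5) = mex{0} = 1
g(6) = mex{0,1} = 2
g(7) = mex{0,1} = 2
g(8) = mex{0,1} = 2
g(9) = mex{0,1,2} = 3
g(10) = mex{0,1,2} = 3
g(11) = mex{0,1,2} = 3
So g(11) = 3.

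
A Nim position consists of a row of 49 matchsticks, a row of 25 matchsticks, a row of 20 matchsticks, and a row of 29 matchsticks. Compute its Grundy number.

33

Compute the nim-sum pairwise:
49 ^ 25 = 40
40 ^ 20 = 60
60 ^ 29 = 33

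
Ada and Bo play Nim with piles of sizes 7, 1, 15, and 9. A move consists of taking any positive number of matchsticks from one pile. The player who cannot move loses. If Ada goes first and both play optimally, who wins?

Bo wins

Compute the nim-sum pairwise:
7 ⊕ 1 = 6
6 ⊕ 15 = 9
9 ⊕ 9 = 0
The nim-sum is 0, so this is a P-position: the player to move is in a losing position under optimal play; Ada is about to move from it and so loses — Bo wins.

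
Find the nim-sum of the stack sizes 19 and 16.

3

Compute the nim-sum pairwise:
19 ^ 16 = 3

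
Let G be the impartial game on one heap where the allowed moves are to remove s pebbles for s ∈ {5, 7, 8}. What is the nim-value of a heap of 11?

2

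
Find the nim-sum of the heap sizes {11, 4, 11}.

4

Nim-sum: 11 ^ 4 ^ 11 = 4.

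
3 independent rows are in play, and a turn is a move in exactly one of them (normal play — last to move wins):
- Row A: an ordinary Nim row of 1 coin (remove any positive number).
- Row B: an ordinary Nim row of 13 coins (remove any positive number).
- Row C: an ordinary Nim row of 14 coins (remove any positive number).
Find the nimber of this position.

Row A is a plain Nim row of size 1, so its Grundy value is 1.
Row B is a plain Nim row of size 13, so its Grundy value is 13.
Row C is a plain Nim row of size 14, so its Grundy value is 14.
By the Sprague-Grundy theorem, the Grundy value of a sum of independent games is the XOR of the component values.
Combined value = 1 ⊕ 13 ⊕ 14 = 2.

2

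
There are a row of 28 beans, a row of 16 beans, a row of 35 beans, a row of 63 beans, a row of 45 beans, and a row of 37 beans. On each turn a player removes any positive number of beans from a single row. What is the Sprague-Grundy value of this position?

24

Compute the nim-sum pairwise:
28 ⊕ 16 = 12
12 ⊕ 35 = 47
47 ⊕ 63 = 16
16 ⊕ 45 = 61
61 ⊕ 37 = 24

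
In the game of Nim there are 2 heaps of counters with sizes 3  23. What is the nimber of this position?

20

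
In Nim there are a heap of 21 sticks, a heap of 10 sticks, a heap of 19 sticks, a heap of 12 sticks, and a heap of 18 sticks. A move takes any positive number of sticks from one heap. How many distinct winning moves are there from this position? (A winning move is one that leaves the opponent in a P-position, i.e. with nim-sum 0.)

3

In binary:
  10101  (21)
  01010  (10)
  10011  (19)
  01100  (12)
  10010  (18)
  -----
  10010  (18)
The overall nim-sum is X = 18. A heap of size p has a winning move iff p XOR X < p (reduce it to p XOR X).
  21: 21 XOR 18 = 7 < 21 — winning move (to 7).
  10: 10 XOR 18 = 24 ≥ 10 — no move.
  19: 19 XOR 18 = 1 < 19 — winning move (to 1).
  12: 12 XOR 18 = 30 ≥ 12 — no move.
  18: 18 XOR 18 = 0 < 18 — winning move (to 0).
That gives 3 winning moves.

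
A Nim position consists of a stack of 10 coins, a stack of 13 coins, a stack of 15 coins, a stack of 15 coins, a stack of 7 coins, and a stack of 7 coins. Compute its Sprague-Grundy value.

Write each in binary and XOR column by column:
  1010  (10)
  1101  (13)
  1111  (15)
  1111  (15)
  0111  (7)
  0111  (7)
  ----
  0111  (7)

7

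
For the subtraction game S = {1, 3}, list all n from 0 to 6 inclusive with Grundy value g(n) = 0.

0, 2, 4, 6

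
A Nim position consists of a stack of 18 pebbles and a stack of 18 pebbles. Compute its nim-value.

0

Compute the nim-sum pairwise:
18 ^ 18 = 0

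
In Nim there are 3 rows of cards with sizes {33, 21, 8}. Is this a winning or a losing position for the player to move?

Compute the nim-sum pairwise:
33 ^ 21 = 52
52 ^ 8 = 60
The nim-sum is 60 ≠ 0, so this is an N-position: the player to move can win.

Winning position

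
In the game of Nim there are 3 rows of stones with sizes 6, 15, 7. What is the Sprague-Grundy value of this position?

14

Bitwise XOR of the heap sizes:
  0110  (6)
  1111  (15)
  0111  (7)
  ----
  1110  (14)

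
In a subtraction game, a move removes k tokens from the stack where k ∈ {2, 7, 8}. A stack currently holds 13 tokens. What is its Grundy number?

2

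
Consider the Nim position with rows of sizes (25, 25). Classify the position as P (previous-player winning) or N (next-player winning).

P-position

Compute the nim-sum pairwise:
25 ⊕ 25 = 0
The nim-sum is 0, so this is a P-position: the player to move is in a losing position under optimal play.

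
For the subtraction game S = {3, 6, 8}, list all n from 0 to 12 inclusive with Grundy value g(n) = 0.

0, 1, 2, 11, 12

Compute g(0), g(1), … for moves {3, 6, 8}:
k:     0  1  2  3  4  5  6  7  8  9 10 11 12
g(k):  0  0  0  1  1  1  2  2  2  3  3  0  0
The P-positions (g = 0) in 0..12 are 0, 1, 2, 11, 12.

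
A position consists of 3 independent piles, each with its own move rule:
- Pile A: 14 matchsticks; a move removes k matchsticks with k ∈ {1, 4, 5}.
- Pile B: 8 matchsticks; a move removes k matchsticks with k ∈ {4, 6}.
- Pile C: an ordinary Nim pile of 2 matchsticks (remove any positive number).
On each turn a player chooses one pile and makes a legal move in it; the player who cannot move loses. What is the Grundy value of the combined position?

2

Build the Grundy sequence for pile A with g(k) = mex{g(k−s) : s ∈ {1, 4, 5}, s ≤ k}:
k:     0  1  2  3  4  5  6  7  8  9 10 11 12 13 14
g(k):  0  1  0  1  2  3  2  3  0  1  0  1  2  3  2
So g(14) = 2.
Build the Grundy sequence for pile B with g(k) = mex{g(k−s) : s ∈ {4, 6}, s ≤ k}:
g(0) = mex{} = 0
g(1) = mex{} = 0
g(2) = mex{} = 0
g(3) = mex{} = 0
g(4) = mex{0} = 1
g(5) = mex{0} = 1
g(6) = mex{0} = 1
g(7) = mex{0} = 1
g(8) = mex{0,1} = 2
So g(8) = 2.
Pile C is a plain Nim pile of size 2, so its Grundy value is 2.
By the Sprague-Grundy theorem, the Grundy value of a sum of independent games is the XOR of the component values.
Combined value = 2 XOR 2 XOR 2 = 2.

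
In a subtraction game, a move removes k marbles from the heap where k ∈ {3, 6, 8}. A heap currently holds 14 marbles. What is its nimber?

1

Build the Grundy sequence with g(k) = mex{g(k−s) : s ∈ {3, 6, 8}, s ≤ k}:
k:     0  1  2  3  4  5  6  7  8  9 10 11 12 13 14
g(k):  0  0  0  1  1  1  2  2  2  3  3  0  0  0  1
So g(14) = 1.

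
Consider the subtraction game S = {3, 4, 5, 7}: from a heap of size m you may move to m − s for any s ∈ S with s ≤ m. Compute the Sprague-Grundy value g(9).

3

Grundy values for subtraction set {3, 4, 5, 7}:
k:     0  1  2  3  4  5  6  7  8  9
g(k):  0  0  0  1  1  1  2  2  2  3
So g(9) = 3.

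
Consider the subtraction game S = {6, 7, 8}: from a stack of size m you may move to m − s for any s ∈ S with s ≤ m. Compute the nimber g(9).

1

Grundy values for subtraction set {6, 7, 8}:
k:     0  1  2  3  4  5  6  7  8  9
g(k):  0  0  0  0  0  0  1  1  1  1
So g(9) = 1.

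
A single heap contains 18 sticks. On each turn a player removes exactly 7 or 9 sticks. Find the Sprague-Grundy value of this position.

Grundy values for subtraction set {7, 9}:
k:     0  1  2  3  4  5  6  7  8  9 10 11 12 13 14 15 16 17 18
g(k):  0  0  0  0  0  0  0  1  1  1  1  1  1  1  2  2  0  0  0
So g(18) = 0.

0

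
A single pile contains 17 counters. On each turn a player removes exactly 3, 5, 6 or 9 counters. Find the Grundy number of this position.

1

Grundy values for subtraction set {3, 5, 6, 9}:
k:     0  1  2  3  4  5  6  7  8  9 10 11 12 13 14 15 16 17
g(k):  0  0  0  1  1  1  2  2  2  3  3  3  0  0  0  1  1  1
So g(17) = 1.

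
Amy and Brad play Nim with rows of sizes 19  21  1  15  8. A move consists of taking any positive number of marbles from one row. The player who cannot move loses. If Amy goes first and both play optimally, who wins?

Brad wins

Nim-sum: 19 XOR 21 XOR 1 XOR 15 XOR 8 = 0.
The nim-sum is 0, so this is a P-position: the player to move is in a losing position under optimal play; Amy is about to move from it and so loses — Brad wins.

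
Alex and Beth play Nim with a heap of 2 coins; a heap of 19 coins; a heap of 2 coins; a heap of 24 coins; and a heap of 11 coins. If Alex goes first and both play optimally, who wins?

Bitwise XOR of the heap sizes:
  00010  (2)
  10011  (19)
  00010  (2)
  11000  (24)
  01011  (11)
  -----
  00000  (0)
The nim-sum is 0, so this is a P-position: the player to move is in a losing position under optimal play; Alex is about to move from it and so loses — Beth wins.

Beth wins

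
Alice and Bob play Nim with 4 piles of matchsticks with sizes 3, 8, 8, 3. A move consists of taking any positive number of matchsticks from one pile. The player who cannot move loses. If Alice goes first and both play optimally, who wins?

Bob wins

In binary:
  0011  (3)
  1000  (8)
  1000  (8)
  0011  (3)
  ----
  0000  (0)
The nim-sum is 0, so this is a P-position: the player to move is in a losing position under optimal play; Alice is about to move from it and so loses — Bob wins.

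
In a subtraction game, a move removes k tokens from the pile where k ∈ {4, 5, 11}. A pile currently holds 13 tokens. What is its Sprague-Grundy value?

1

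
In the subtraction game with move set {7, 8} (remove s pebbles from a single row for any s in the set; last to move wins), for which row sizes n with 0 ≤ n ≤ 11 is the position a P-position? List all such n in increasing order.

0, 1, 2, 3, 4, 5, 6

Grundy values for subtraction set {7, 8}:
k:     0  1  2  3  4  5  6  7  8  9 10 11
g(k):  0  0  0  0  0  0  0  1  1  1  1  1
The P-positions (g = 0) in 0..11 are 0, 1, 2, 3, 4, 5, 6.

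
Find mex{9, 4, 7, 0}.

0 is in the set but 1 is not, so the mex is 1.

1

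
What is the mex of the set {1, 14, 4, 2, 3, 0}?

5

The values 0, 1, 2, 3, 4 are all present; 5 is the first non-negative integer missing from the set.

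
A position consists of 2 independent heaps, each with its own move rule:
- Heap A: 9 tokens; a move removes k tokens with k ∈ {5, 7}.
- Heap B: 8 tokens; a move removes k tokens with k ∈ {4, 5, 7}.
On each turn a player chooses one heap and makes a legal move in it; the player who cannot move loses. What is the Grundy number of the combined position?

Build the Grundy sequence for heap A with g(k) = mex{g(k−s) : s ∈ {5, 7}, s ≤ k}:
g(0) = mex{} = 0
g(1) = mex{} = 0
g(2) = mex{} = 0
g(3) = mex{} = 0
g(4) = mex{} = 0
g(5) = mex{0} = 1
g(6) = mex{0} = 1
g(7) = mex{0} = 1
g(8) = mex{0} = 1
g(9) = mex{0} = 1
So g(9) = 1.
Grundy values for heap B (subtraction set {4, 5, 7}):
g(0) = mex{} = 0
g(1) = mex{} = 0
g(2) = mex{} = 0
g(3) = mex{} = 0
g(4) = mex{0} = 1
g(5) = mex{0} = 1
g(6) = mex{0} = 1
g(7) = mex{0} = 1
g(8) = mex{0,1} = 2
So g(8) = 2.
The value of a disjunctive sum is the nim-sum of the parts.
Combined value = 1 XOR 2 = 3.

3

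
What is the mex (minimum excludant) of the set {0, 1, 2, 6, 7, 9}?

The values 0, 1, 2 are all present; 3 is the first non-negative integer missing from the set.

3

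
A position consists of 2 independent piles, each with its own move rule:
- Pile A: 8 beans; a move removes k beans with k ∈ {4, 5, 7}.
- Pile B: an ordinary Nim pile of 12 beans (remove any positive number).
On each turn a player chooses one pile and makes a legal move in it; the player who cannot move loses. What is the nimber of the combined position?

Grundy values for pile A (subtraction set {4, 5, 7}):
k:     0  1  2  3  4  5  6  7  8
g(k):  0  0  0  0  1  1  1  1  2
So g(8) = 2.
Pile B is a plain Nim pile of size 12, so its Grundy value is 12.
The value of a disjunctive sum is the nim-sum of the parts.
Combined value = 2 ⊕ 12 = 14.

14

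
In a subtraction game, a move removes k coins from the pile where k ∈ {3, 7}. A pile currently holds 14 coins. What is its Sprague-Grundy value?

Grundy values for subtraction set {3, 7}:
g(0) = mex{} = 0
g(1) = mex{} = 0
g(2) = mex{} = 0
g(3) = mex{0} = 1
g(4) = mex{0} = 1
g(5) = mex{0} = 1
g(6) = mex{1} = 0
g(7) = mex{0,1} = 2
g(8) = mex{0,1} = 2
g(9) = mex{0} = 1
g(10) = mex{1,2} = 0
g(11) = mex{1,2} = 0
g(12) = mex{1} = 0
g(13) = mex{0} = 1
g(14) = mex{0,2} = 1
So g(14) = 1.

1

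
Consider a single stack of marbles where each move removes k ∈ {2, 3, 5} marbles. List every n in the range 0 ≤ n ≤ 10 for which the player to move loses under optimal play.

Compute g(0), g(1), … for moves {2, 3, 5}:
k:     0  1  2  3  4  5  6  7  8  9 10
g(k):  0  0  1  1  2  2  3  0  0  1  1
The P-positions (g = 0) in 0..10 are 0, 1, 7, 8.

0, 1, 7, 8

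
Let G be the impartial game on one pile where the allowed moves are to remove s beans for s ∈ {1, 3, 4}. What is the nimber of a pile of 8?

Compute g(0), g(1), … for moves {1, 3, 4}:
g(0) = mex{} = 0
g(1) = mex{0} = 1
g(2) = mex{1} = 0
g(3) = mex{0} = 1
g(4) = mex{0,1} = 2
g(5) = mex{0,1,2} = 3
g(6) = mex{0,1,3} = 2
g(7) = mex{1,2} = 0
g(8) = mex{0,2,3} = 1
So g(8) = 1.

1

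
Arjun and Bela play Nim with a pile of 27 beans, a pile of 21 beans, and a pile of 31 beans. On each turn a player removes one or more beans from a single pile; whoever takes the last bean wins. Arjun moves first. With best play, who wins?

Arjun wins

Compute the nim-sum pairwise:
27 ^ 21 = 14
14 ^ 31 = 17
The nim-sum is 17 ≠ 0, so this is an N-position: the player to move can win; Arjun has a winning move.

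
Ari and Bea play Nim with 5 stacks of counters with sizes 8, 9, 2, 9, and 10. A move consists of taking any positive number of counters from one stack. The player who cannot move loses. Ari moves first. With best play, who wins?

Bea wins

In binary:
  1000  (8)
  1001  (9)
  0010  (2)
  1001  (9)
  1010  (10)
  ----
  0000  (0)
The nim-sum is 0, so this is a P-position: the player to move is in a losing position under optimal play; Ari is about to move from it and so loses — Bea wins.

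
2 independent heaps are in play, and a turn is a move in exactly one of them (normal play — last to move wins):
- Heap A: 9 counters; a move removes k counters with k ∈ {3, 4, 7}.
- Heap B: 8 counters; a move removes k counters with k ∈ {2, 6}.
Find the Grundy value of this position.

Build the Grundy sequence for heap A with g(k) = mex{g(k−s) : s ∈ {3, 4, 7}, s ≤ k}:
k:     0  1  2  3  4  5  6  7  8  9
g(k):  0  0  0  1  1  1  2  2  2  3
So g(9) = 3.
For heap B, compute g(0), g(1), … with moves {2, 6}:
k:     0  1  2  3  4  5  6  7  8
g(k):  0  0  1  1  0  0  1  1  0
So g(8) = 0.
The value of a disjunctive sum is the nim-sum of the parts.
Combined value = 3 ⊕ 0 = 3.

3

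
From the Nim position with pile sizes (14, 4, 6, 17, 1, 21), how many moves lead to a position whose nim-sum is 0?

1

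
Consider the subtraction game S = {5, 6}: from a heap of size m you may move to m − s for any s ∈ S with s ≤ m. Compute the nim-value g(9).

Compute g(0), g(1), … for moves {5, 6}:
g(0) = mex{} = 0
g(1) = mex{} = 0
g(2) = mex{} = 0
g(3) = mex{} = 0
g(4) = mex{} = 0
g(5) = mex{0} = 1
g(6) = mex{0} = 1
g(7) = mex{0} = 1
g(8) = mex{0} = 1
g(9) = mex{0} = 1
So g(9) = 1.

1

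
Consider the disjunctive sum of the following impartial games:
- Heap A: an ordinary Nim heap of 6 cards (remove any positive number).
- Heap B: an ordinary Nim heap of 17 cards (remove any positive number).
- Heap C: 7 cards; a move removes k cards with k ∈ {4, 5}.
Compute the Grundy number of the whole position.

22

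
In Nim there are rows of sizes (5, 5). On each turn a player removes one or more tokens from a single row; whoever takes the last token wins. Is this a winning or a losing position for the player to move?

Losing position

Nim-sum: 5 XOR 5 = 0.
The nim-sum is 0, so this is a P-position: the player to move is in a losing position under optimal play.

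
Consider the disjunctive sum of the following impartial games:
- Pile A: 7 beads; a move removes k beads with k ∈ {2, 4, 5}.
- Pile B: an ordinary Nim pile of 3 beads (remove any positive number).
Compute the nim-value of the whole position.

Build the Grundy sequence for pile A with g(k) = mex{g(k−s) : s ∈ {2, 4, 5}, s ≤ k}:
g(0) = mex{} = 0
g(1) = mex{} = 0
g(2) = mex{0} = 1
g(3) = mex{0} = 1
g(4) = mex{0,1} = 2
g(5) = mex{0,1} = 2
g(6) = mex{0,1,2} = 3
g(7) = mex{1,2} = 0
So g(7) = 0.
Pile B is a plain Nim pile of size 3, so its Grundy value is 3.
The value of a disjunctive sum is the nim-sum of the parts.
Combined value = 0 ⊕ 3 = 3.

3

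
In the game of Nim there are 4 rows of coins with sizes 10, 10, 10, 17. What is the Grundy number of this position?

27

Write each in binary and XOR column by column:
  01010  (10)
  01010  (10)
  01010  (10)
  10001  (17)
  -----
  11011  (27)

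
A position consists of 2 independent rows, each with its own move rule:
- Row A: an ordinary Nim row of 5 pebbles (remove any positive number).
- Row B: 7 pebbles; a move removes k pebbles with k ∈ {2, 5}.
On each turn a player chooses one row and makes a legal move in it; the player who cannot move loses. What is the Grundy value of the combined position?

Row A is a plain Nim row of size 5, so its Grundy value is 5.
Grundy values for row B (subtraction set {2, 5}):
k:     0  1  2  3  4  5  6  7
g(k):  0  0  1  1  0  2  1  0
So g(7) = 0.
By the Sprague-Grundy theorem, the Grundy value of a sum of independent games is the XOR of the component values.
Combined value = 5 XOR 0 = 5.

5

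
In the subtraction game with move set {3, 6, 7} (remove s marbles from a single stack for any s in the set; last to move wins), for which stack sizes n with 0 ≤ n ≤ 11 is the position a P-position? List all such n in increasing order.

0, 1, 2, 10, 11

Build the Grundy sequence with g(k) = mex{g(k−s) : s ∈ {3, 6, 7}, s ≤ k}:
k:     0  1  2  3  4  5  6  7  8  9 10 11
g(k):  0  0  0  1  1  1  2  2  2  3  0  0
The P-positions (g = 0) in 0..11 are 0, 1, 2, 10, 11.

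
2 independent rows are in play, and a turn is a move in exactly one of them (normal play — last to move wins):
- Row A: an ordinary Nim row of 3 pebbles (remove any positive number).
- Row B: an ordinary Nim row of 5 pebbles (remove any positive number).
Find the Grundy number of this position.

6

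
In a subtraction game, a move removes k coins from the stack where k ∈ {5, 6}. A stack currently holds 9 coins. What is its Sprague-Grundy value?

1

Grundy values for subtraction set {5, 6}:
g(0) = mex{} = 0
g(1) = mex{} = 0
g(2) = mex{} = 0
g(3) = mex{} = 0
g(4) = mex{} = 0
g(5) = mex{0} = 1
g(6) = mex{0} = 1
g(7) = mex{0} = 1
g(8) = mex{0} = 1
g(9) = mex{0} = 1
So g(9) = 1.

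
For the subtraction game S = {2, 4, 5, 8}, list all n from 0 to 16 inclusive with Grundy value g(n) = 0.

Grundy values for subtraction set {2, 4, 5, 8}:
k:     0  1  2  3  4  5  6  7  8  9 10 11 12 13 14 15 16
g(k):  0  0  1  1  2  2  3  0  4  1  0  2  1  0  2  1  0
The P-positions (g = 0) in 0..16 are 0, 1, 7, 10, 13, 16.

0, 1, 7, 10, 13, 16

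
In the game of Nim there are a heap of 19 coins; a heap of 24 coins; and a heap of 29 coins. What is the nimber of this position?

22

In binary:
  10011  (19)
  11000  (24)
  11101  (29)
  -----
  10110  (22)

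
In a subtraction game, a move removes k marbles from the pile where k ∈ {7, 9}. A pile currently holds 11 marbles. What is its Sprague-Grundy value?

1

Compute g(0), g(1), … for moves {7, 9}:
g(0) = mex{} = 0
g(1) = mex{} = 0
g(2) = mex{} = 0
g(3) = mex{} = 0
g(4) = mex{} = 0
g(5) = mex{} = 0
g(6) = mex{} = 0
g(7) = mex{0} = 1
g(8) = mex{0} = 1
g(9) = mex{0} = 1
g(10) = mex{0} = 1
g(11) = mex{0} = 1
So g(11) = 1.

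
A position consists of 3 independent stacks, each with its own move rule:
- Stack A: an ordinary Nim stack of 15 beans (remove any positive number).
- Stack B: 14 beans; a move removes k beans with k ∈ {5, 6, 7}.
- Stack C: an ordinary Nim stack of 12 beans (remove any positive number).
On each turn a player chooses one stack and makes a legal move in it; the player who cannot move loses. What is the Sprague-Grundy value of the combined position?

3

Stack A is a plain Nim stack of size 15, so its Grundy value is 15.
For stack B, compute g(0), g(1), … with moves {5, 6, 7}:
k:     0  1  2  3  4  5  6  7  8  9 10 11 12 13 14
g(k):  0  0  0  0  0  1  1  1  1  1  2  2  0  0  0
So g(14) = 0.
Stack C is a plain Nim stack of size 12, so its Grundy value is 12.
The value of a disjunctive sum is the nim-sum of the parts.
Combined value = 15 ⊕ 0 ⊕ 12 = 3.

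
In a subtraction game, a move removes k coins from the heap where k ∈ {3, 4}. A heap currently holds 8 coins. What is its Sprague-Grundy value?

0

Build the Grundy sequence with g(k) = mex{g(k−s) : s ∈ {3, 4}, s ≤ k}:
k:     0  1  2  3  4  5  6  7  8
g(k):  0  0  0  1  1  1  2  0  0
So g(8) = 0.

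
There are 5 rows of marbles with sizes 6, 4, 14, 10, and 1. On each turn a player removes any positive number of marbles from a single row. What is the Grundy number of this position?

Compute the nim-sum pairwise:
6 ^ 4 = 2
2 ^ 14 = 12
12 ^ 10 = 6
6 ^ 1 = 7

7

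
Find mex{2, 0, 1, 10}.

3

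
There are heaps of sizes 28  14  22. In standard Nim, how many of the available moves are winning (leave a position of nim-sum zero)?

3

Compute the nim-sum pairwise:
28 XOR 14 = 18
18 XOR 22 = 4
The overall nim-sum is X = 4. A heap of size p has a winning move iff p XOR X < p (reduce it to p XOR X).
  28: 28 XOR 4 = 24 < 28 — winning move (to 24).
  14: 14 XOR 4 = 10 < 14 — winning move (to 10).
  22: 22 XOR 4 = 18 < 22 — winning move (to 18).
That gives 3 winning moves.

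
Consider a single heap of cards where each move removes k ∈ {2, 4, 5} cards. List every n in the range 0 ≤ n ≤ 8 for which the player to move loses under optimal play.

0, 1, 7, 8

Build the Grundy sequence with g(k) = mex{g(k−s) : s ∈ {2, 4, 5}, s ≤ k}:
k:     0  1  2  3  4  5  6  7  8
g(k):  0  0  1  1  2  2  3  0  0
The P-positions (g = 0) in 0..8 are 0, 1, 7, 8.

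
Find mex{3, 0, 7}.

1

0 is in the set but 1 is not, so the mex is 1.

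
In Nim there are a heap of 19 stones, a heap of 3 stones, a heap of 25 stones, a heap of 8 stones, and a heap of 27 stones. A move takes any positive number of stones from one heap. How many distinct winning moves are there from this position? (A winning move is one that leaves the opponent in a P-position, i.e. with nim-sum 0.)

Compute the nim-sum pairwise:
19 ⊕ 3 = 16
16 ⊕ 25 = 9
9 ⊕ 8 = 1
1 ⊕ 27 = 26
The overall nim-sum is X = 26. A heap of size p has a winning move iff p XOR X < p (reduce it to p XOR X).
  19: 19 XOR 26 = 9 < 19 — winning move (to 9).
  3: 3 XOR 26 = 25 ≥ 3 — no move.
  25: 25 XOR 26 = 3 < 25 — winning move (to 3).
  8: 8 XOR 26 = 18 ≥ 8 — no move.
  27: 27 XOR 26 = 1 < 27 — winning move (to 1).
That gives 3 winning moves.

3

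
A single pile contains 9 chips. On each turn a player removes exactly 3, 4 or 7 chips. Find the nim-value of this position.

3

Build the Grundy sequence with g(k) = mex{g(k−s) : s ∈ {3, 4, 7}, s ≤ k}:
k:     0  1  2  3  4  5  6  7  8  9
g(k):  0  0  0  1  1  1  2  2  2  3
So g(9) = 3.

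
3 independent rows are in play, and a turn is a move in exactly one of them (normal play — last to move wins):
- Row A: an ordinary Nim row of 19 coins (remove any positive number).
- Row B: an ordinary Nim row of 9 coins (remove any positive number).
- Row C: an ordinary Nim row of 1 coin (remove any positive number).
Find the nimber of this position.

27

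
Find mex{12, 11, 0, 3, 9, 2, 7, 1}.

The values 0, 1, 2, 3 are all present; 4 is the first non-negative integer missing from the set.

4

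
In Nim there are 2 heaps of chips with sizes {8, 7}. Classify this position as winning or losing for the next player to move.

Compute the nim-sum pairwise:
8 ^ 7 = 15
The nim-sum is 15 ≠ 0, so this is an N-position: the player to move can win.

Winning position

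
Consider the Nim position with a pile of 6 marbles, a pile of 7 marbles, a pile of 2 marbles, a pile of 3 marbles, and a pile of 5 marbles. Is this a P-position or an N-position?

In binary:
  110  (6)
  111  (7)
  010  (2)
  011  (3)
  101  (5)
  ---
  101  (5)
The nim-sum is 5 ≠ 0, so this is an N-position: the player to move can win.

N-position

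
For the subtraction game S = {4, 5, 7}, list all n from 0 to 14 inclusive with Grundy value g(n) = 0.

Build the Grundy sequence with g(k) = mex{g(k−s) : s ∈ {4, 5, 7}, s ≤ k}:
g(0) = mex{} = 0
g(1) = mex{} = 0
g(2) = mex{} = 0
g(3) = mex{} = 0
g(4) = mex{0} = 1
g(5) = mex{0} = 1
g(6) = mex{0} = 1
g(7) = mex{0} = 1
g(8) = mex{0,1} = 2
g(9) = mex{0,1} = 2
g(10) = mex{0,1} = 2
g(11) = mex{1} = 0
g(12) = mex{1,2} = 0
g(13) = mex{1,2} = 0
g(14) = mex{1,2} = 0
The P-positions (g = 0) in 0..14 are 0, 1, 2, 3, 11, 12, 13, 14.

0, 1, 2, 3, 11, 12, 13, 14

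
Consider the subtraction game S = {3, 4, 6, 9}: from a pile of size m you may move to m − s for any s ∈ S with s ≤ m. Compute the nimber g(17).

1

Build the Grundy sequence with g(k) = mex{g(k−s) : s ∈ {3, 4, 6, 9}, s ≤ k}:
k:     0  1  2  3  4  5  6  7  8  9 10 11 12 13 14 15 16 17
g(k):  0  0  0  1  1  1  2  2  2  3  3  3  0  0  0  1  1  1
So g(17) = 1.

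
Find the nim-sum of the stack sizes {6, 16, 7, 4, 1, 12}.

In binary:
  00110  (6)
  10000  (16)
  00111  (7)
  00100  (4)
  00001  (1)
  01100  (12)
  -----
  11000  (24)

24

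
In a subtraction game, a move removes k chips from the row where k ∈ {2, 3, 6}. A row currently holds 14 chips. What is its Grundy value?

Build the Grundy sequence with g(k) = mex{g(k−s) : s ∈ {2, 3, 6}, s ≤ k}:
k:     0  1  2  3  4  5  6  7  8  9 10 11 12 13 14
g(k):  0  0  1  1  2  0  3  1  2  0  0  1  1  2  0
So g(14) = 0.

0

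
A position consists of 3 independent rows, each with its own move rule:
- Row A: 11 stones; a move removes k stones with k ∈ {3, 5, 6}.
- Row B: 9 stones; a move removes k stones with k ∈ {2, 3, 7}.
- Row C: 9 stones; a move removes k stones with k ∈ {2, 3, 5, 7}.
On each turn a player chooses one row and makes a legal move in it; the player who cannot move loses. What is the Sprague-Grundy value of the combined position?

For row A, compute g(0), g(1), … with moves {3, 5, 6}:
k:     0  1  2  3  4  5  6  7  8  9 10 11
g(k):  0  0  0  1  1  1  2  2  2  0  0  0
So g(11) = 0.
Build the Grundy sequence for row B with g(k) = mex{g(k−s) : s ∈ {2, 3, 7}, s ≤ k}:
k:     0  1  2  3  4  5  6  7  8  9
g(k):  0  0  1  1  2  0  0  1  1  2
So g(9) = 2.
Grundy values for row C (subtraction set {2, 3, 5, 7}):
k:     0  1  2  3  4  5  6  7  8  9
g(k):  0  0  1  1  2  2  3  3  4  0
So g(9) = 0.
By the Sprague-Grundy theorem, the Grundy value of a sum of independent games is the XOR of the component values.
Combined value = 0 XOR 2 XOR 0 = 2.

2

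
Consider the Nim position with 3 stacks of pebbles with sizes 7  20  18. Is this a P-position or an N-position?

Nim-sum: 7 XOR 20 XOR 18 = 1.
The nim-sum is 1 ≠ 0, so this is an N-position: the player to move can win.

N-position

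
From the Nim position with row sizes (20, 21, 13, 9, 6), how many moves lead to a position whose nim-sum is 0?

1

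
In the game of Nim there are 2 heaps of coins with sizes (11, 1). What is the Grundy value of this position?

10

Write each in binary and XOR column by column:
  1011  (11)
  0001  (1)
  ----
  1010  (10)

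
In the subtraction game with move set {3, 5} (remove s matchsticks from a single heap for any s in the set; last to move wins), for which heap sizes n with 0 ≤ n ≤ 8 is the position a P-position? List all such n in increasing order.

0, 1, 2, 8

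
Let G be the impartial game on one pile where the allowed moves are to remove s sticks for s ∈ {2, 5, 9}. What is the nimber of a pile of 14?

Build the Grundy sequence with g(k) = mex{g(k−s) : s ∈ {2, 5, 9}, s ≤ k}:
g(0) = mex{} = 0
g(1) = mex{} = 0
g(2) = mex{0} = 1
g(3) = mex{0} = 1
g(4) = mex{1} = 0
g(5) = mex{0,1} = 2
g(6) = mex{0} = 1
g(7) = mex{1,2} = 0
g(8) = mex{1} = 0
g(9) = mex{0} = 1
g(10) = mex{0,2} = 1
g(11) = mex{1} = 0
g(12) = mex{0,1} = 2
g(13) = mex{0} = 1
g(14) = mex{1,2} = 0
So g(14) = 0.

0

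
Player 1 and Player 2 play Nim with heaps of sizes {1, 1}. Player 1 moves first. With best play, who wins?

Player 2 wins

Nim-sum: 1 ^ 1 = 0.
The nim-sum is 0, so this is a P-position: the player to move is in a losing position under optimal play; Player 1 is about to move from it and so loses — Player 2 wins.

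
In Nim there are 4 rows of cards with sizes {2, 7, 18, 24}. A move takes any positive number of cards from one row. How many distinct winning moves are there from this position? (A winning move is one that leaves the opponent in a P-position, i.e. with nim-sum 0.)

Nim-sum: 2 ^ 7 ^ 18 ^ 24 = 15.
The overall nim-sum is X = 15. A row of size p has a winning move iff p XOR X < p (reduce it to p XOR X).
  2: 2 XOR 15 = 13 ≥ 2 — no move.
  7: 7 XOR 15 = 8 ≥ 7 — no move.
  18: 18 XOR 15 = 29 ≥ 18 — no move.
  24: 24 XOR 15 = 23 < 24 — winning move (to 23).
That gives 1 winning move.

1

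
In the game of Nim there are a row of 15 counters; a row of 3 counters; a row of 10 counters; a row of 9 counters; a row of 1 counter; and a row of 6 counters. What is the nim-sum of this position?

Compute the nim-sum pairwise:
15 ^ 3 = 12
12 ^ 10 = 6
6 ^ 9 = 15
15 ^ 1 = 14
14 ^ 6 = 8

8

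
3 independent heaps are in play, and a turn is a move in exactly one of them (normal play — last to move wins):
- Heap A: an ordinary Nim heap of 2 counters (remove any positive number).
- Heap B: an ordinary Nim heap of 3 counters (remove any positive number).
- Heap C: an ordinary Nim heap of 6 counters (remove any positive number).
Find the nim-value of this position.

7

Heap A is a plain Nim heap of size 2, so its Grundy value is 2.
Heap B is a plain Nim heap of size 3, so its Grundy value is 3.
Heap C is a plain Nim heap of size 6, so its Grundy value is 6.
The value of a disjunctive sum is the nim-sum of the parts.
Combined value = 2 XOR 3 XOR 6 = 7.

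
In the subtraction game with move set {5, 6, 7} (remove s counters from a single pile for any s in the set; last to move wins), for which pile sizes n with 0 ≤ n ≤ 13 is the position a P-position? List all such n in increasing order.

0, 1, 2, 3, 4, 12, 13

Build the Grundy sequence with g(k) = mex{g(k−s) : s ∈ {5, 6, 7}, s ≤ k}:
k:     0  1  2  3  4  5  6  7  8  9 10 11 12 13
g(k):  0  0  0  0  0  1  1  1  1  1  2  2  0  0
The P-positions (g = 0) in 0..13 are 0, 1, 2, 3, 4, 12, 13.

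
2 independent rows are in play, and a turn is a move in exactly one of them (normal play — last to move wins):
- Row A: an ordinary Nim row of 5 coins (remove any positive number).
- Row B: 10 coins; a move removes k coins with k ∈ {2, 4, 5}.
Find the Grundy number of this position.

4

Row A is a plain Nim row of size 5, so its Grundy value is 5.
Grundy values for row B (subtraction set {2, 4, 5}):
k:     0  1  2  3  4  5  6  7  8  9 10
g(k):  0  0  1  1  2  2  3  0  0  1  1
So g(10) = 1.
The value of a disjunctive sum is the nim-sum of the parts.
Combined value = 5 XOR 1 = 4.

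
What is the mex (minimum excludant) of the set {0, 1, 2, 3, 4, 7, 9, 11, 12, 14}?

5

The values 0, 1, 2, 3, 4 are all present; 5 is the first non-negative integer missing from the set.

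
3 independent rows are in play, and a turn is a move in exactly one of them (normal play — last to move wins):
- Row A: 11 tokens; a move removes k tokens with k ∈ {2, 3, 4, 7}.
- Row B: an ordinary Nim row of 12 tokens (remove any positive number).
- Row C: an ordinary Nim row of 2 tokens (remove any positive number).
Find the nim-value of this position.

14

Grundy values for row A (subtraction set {2, 3, 4, 7}):
g(0) = mex{} = 0
g(1) = mex{} = 0
g(2) = mex{0} = 1
g(3) = mex{0} = 1
g(4) = mex{0,1} = 2
g(5) = mex{0,1} = 2
g(6) = mex{1,2} = 0
g(7) = mex{0,1,2} = 3
g(8) = mex{0,2} = 1
g(9) = mex{0,1,2,3} = 4
g(10) = mex{0,1,3} = 2
g(11) = mex{1,2,3,4} = 0
So g(11) = 0.
Row B is a plain Nim row of size 12, so its Grundy value is 12.
Row C is a plain Nim row of size 2, so its Grundy value is 2.
The value of a disjunctive sum is the nim-sum of the parts.
Combined value = 0 XOR 12 XOR 2 = 14.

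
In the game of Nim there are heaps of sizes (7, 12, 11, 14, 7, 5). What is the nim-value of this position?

12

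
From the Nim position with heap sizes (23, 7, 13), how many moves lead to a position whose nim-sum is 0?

Compute the nim-sum pairwise:
23 ⊕ 7 = 16
16 ⊕ 13 = 29
The overall nim-sum is X = 29. A heap of size p has a winning move iff p XOR X < p (reduce it to p XOR X).
  23: 23 XOR 29 = 10 < 23 — winning move (to 10).
  7: 7 XOR 29 = 26 ≥ 7 — no move.
  13: 13 XOR 29 = 16 ≥ 13 — no move.
That gives 1 winning move.

1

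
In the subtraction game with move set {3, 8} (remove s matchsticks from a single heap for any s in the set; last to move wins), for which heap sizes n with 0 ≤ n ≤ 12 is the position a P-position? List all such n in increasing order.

0, 1, 2, 6, 7, 11, 12

Compute g(0), g(1), … for moves {3, 8}:
k:     0  1  2  3  4  5  6  7  8  9 10 11 12
g(k):  0  0  0  1  1  1  0  0  2  1  1  0  0
The P-positions (g = 0) in 0..12 are 0, 1, 2, 6, 7, 11, 12.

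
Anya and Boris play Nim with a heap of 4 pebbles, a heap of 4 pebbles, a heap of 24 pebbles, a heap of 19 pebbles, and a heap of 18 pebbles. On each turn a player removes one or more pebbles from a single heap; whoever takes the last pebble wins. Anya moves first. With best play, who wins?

Anya wins

Compute the nim-sum pairwise:
4 ^ 4 = 0
0 ^ 24 = 24
24 ^ 19 = 11
11 ^ 18 = 25
The nim-sum is 25 ≠ 0, so this is an N-position: the player to move can win; Anya has a winning move.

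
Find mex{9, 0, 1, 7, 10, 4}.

2

The values 0, 1 are all present; 2 is the first non-negative integer missing from the set.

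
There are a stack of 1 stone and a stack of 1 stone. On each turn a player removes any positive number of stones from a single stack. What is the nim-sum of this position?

Write each in binary and XOR column by column:
  1  (1)
  1  (1)
  -
  0  (0)

0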